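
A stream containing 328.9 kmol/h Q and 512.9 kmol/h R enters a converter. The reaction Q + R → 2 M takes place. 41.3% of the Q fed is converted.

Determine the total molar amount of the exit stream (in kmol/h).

842 kmol/h

Q reacted = 0.413 × 328.9 = 135.8 kmol/h; ν_Q = −1, so ξ = 135.8/1 = 135.8 kmol/h.
Outlet amounts (n = n₀ + ν ξ):
  Q: 328.9 − 1(135.8) = 193.1
  R: 512.9 − 1(135.8) = 377.1
  M: 0 + 2(135.8) = 271.7
Total out = 193.1 + 377.1 + 271.7 = 841.8 kmol/h.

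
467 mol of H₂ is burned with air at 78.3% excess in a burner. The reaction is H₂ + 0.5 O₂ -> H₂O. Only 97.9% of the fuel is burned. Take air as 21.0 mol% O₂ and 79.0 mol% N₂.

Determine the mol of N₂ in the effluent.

Stoichiometric O₂ = 0.5 × 467 = 233.5 mol; O₂ fed = 233.5 × 1.783 = 416.3 mol.
N₂ fed = 416.3 × 79/21 = 1566 mol.
Fuel reacted = 0.979 × 467 → ξ = 457.2 mol.
Outlet (n = n₀ + ν ξ):
  H₂: 467 − 1(457.2) = 9.807
  O₂: 416.3 − 0.5(457.2) = 187.7
  N₂: 1566 (inert)
  H₂O: 0 + 1(457.2) = 457.2

1570 mol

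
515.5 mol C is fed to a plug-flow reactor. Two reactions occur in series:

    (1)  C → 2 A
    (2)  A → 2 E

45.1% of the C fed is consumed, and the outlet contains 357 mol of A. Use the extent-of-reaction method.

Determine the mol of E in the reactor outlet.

Conversion of C: C consumed = 1ξ₁ = 0.451 × 515.5 → ξ₁ = 232.5 mol.
A balance: n_A = 0 + 2ξ₁ − 1ξ₂ = 357 → ξ₂ = (2·232.5 − 357)/1 = 108 mol.
Outlet amounts (n = n₀ + Σ ν·ξ):
  C: 515.5 − 1(232.5) = 283
  A: 0 + 2(232.5) − 1(108) = 357
  E: 0 + 2(108) = 216

216 mol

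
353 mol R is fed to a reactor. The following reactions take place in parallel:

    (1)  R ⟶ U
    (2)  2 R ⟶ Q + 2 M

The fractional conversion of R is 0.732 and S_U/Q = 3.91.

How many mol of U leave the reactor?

171 mol

Conversion of R: R consumed = 0.732 × 353 = 258.4 mol = 1ξ₁ + 2ξ₂.
Selectivity: 1ξ₁ / (1ξ₂) = 3.91 → ξ₁ = 3.91 ξ₂.
Substitute: (1·3.91 + 2) ξ₂ = 258.4 → ξ₂ = 43.72 mol, ξ₁ = 171 mol.
Outlet amounts (n = n₀ + Σ ν·ξ):
  R: 353 − 1(171) − 2(43.72) = 94.6
  U: 0 + 1(171) = 171
  Q: 0 + 1(43.72) = 43.72
  M: 0 + 2(43.72) = 87.44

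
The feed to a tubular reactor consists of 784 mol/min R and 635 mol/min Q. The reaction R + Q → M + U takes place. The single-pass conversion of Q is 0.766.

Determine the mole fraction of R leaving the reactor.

0.21

Q reacted = 0.766 × 635 = 486.4 mol/min; ν_Q = −1, so ξ = 486.4/1 = 486.4 mol/min.
Outlet amounts (n = n₀ + ν ξ):
  R: 784 − 1(486.4) = 297.6
  Q: 635 − 1(486.4) = 148.6
  M: 0 + 1(486.4) = 486.4
  U: 0 + 1(486.4) = 486.4
Total out = 1419 mol/min; y_R = 297.6 / 1419 = 0.2097.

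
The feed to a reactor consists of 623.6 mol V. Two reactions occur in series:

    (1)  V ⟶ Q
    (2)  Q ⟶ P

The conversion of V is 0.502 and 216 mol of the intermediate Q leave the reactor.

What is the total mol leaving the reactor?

Conversion of V: V consumed = 1ξ₁ = 0.502 × 623.6 → ξ₁ = 313 mol.
Q balance: n_Q = 0 + 1ξ₁ − 1ξ₂ = 216 → ξ₂ = (1·313 − 216)/1 = 97.05 mol.
Outlet amounts (n = n₀ + Σ ν·ξ):
  V: 623.6 − 1(313) = 310.6
  Q: 0 + 1(313) − 1(97.05) = 216
  P: 0 + 1(97.05) = 97.05
Total out = 310.6 + 216 + 97.05 = 623.6 mol.

624 mol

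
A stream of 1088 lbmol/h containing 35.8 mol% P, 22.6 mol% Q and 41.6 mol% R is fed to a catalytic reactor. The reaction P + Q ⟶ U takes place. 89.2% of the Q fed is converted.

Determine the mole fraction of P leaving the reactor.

0.196

Q reacted = 0.892 × 245.9 = 219.3 lbmol/h; ν_Q = −1, so ξ = 219.3/1 = 219.3 lbmol/h.
Outlet amounts (n = n₀ + ν ξ):
  P: 389.5 − 1(219.3) = 170.2
  Q: 245.9 − 1(219.3) = 26.56
  U: 0 + 1(219.3) = 219.3
  R: 452.6 (inert)
Total out = 868.7 lbmol/h; y_P = 170.2 / 868.7 = 0.1959.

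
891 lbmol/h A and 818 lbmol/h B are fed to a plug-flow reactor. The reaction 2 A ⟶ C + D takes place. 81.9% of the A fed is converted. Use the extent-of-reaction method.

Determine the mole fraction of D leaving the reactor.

0.213

A reacted = 0.819 × 891 = 729.7 lbmol/h; ν_A = −2, so ξ = 729.7/2 = 364.9 lbmol/h.
Outlet amounts (n = n₀ + ν ξ):
  A: 891 − 2(364.9) = 161.3
  C: 0 + 1(364.9) = 364.9
  D: 0 + 1(364.9) = 364.9
  B: 818 (inert)
Total out = 1709 lbmol/h; y_D = 364.9 / 1709 = 0.2135.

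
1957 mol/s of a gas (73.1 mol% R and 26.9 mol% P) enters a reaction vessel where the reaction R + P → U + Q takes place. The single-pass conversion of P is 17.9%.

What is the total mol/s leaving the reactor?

1960 mol/s

P reacted = 0.179 × 526.4 = 94.23 mol/s; ν_P = −1, so ξ = 94.23/1 = 94.23 mol/s.
Outlet amounts (n = n₀ + ν ξ):
  R: 1431 − 1(94.23) = 1336
  P: 526.4 − 1(94.23) = 432.2
  U: 0 + 1(94.23) = 94.23
  Q: 0 + 1(94.23) = 94.23
Total out = 1336 + 432.2 + 94.23 + 94.23 = 1957 mol/s.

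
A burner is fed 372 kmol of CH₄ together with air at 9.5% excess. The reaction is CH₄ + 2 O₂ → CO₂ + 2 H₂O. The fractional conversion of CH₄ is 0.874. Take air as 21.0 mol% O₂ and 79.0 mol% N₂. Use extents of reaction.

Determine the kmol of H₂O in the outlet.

Stoichiometric O₂ = 2 × 372 = 744 kmol; O₂ fed = 744 × 1.095 = 814.7 kmol.
N₂ fed = 814.7 × 79/21 = 3065 kmol.
Fuel reacted = 0.874 × 372 → ξ = 325.1 kmol.
Outlet (n = n₀ + ν ξ):
  CH₄: 372 − 1(325.1) = 46.87
  O₂: 814.7 − 2(325.1) = 164.4
  N₂: 3065 (inert)
  CO₂: 0 + 1(325.1) = 325.1
  H₂O: 0 + 2(325.1) = 650.3

650 kmol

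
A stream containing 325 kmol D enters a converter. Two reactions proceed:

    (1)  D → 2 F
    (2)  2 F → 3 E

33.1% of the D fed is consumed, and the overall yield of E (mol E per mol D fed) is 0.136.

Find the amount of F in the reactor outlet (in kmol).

186 kmol

Conversion of D: D consumed = 1ξ₁ = 0.331 × 325 → ξ₁ = 107.6 kmol.
Yield of E: 3ξ₂ / 325 = 0.136 → ξ₂ = 14.73 kmol.
Outlet amounts (n = n₀ + Σ ν·ξ):
  D: 325 − 1(107.6) = 217.4
  F: 0 + 2(107.6) − 2(14.73) = 185.7
  E: 0 + 3(14.73) = 44.2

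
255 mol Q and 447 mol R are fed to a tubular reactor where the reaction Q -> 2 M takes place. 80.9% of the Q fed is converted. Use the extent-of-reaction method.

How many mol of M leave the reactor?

Q reacted = 0.809 × 255 = 206.3 mol; ν_Q = −1, so ξ = 206.3/1 = 206.3 mol.
Outlet amounts (n = n₀ + ν ξ):
  Q: 255 − 1(206.3) = 48.7
  M: 0 + 2(206.3) = 412.6
  R: 447 (inert)

413 mol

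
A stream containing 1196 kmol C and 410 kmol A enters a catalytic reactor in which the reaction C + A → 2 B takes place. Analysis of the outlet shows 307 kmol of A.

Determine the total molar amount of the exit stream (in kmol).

For A: n = n₀ − 1ξ → 307 = 410 − 1ξ, giving ξ = 103 kmol.
Outlet amounts (n = n₀ + ν ξ):
  C: 1196 − 1(103) = 1093
  A: 410 − 1(103) = 307
  B: 0 + 2(103) = 206
Total out = 1093 + 307 + 206 = 1606 kmol.

1610 kmol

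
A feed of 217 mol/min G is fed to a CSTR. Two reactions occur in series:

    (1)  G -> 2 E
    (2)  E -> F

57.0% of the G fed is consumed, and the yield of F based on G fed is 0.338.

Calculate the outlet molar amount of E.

174 mol/min

Conversion of G: G consumed = 1ξ₁ = 0.57 × 217 → ξ₁ = 123.7 mol/min.
Yield of F: 1ξ₂ / 217 = 0.338 → ξ₂ = 73.35 mol/min.
Outlet amounts (n = n₀ + Σ ν·ξ):
  G: 217 − 1(123.7) = 93.31
  E: 0 + 2(123.7) − 1(73.35) = 174
  F: 0 + 1(73.35) = 73.35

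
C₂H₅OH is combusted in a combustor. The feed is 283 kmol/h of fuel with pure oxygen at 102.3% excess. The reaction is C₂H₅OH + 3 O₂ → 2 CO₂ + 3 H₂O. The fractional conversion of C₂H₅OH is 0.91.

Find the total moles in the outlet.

Stoichiometric O₂ = 3 × 283 = 849 kmol/h; O₂ fed = 849 × 2.023 = 1718 kmol/h.
Fuel reacted = 0.91 × 283 → ξ = 257.5 kmol/h.
Outlet (n = n₀ + ν ξ):
  C₂H₅OH: 283 − 1(257.5) = 25.47
  O₂: 1718 − 3(257.5) = 944.9
  CO₂: 0 + 2(257.5) = 515.1
  H₂O: 0 + 3(257.5) = 772.6
Total out = 25.47 + 944.9 + 515.1 + 772.6 = 2258 kmol/h.

2260 kmol/h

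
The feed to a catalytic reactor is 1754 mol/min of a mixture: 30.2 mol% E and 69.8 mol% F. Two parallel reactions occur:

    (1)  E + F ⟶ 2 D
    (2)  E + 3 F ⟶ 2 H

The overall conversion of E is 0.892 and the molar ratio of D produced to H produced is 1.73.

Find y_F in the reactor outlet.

0.288

Conversion of E: E consumed = 0.892 × 529.7 = 472.5 mol/min = 1ξ₁ + 1ξ₂.
Selectivity: 2ξ₁ / (2ξ₂) = 1.73 → ξ₁ = 1.73 ξ₂.
Substitute: (1·1.73 + 1) ξ₂ = 472.5 → ξ₂ = 173.1 mol/min, ξ₁ = 299.4 mol/min.
Outlet amounts (n = n₀ + Σ ν·ξ):
  E: 529.7 − 1(299.4) − 1(173.1) = 57.21
  F: 1224 − 1(299.4) − 3(173.1) = 405.6
  D: 0 + 2(299.4) = 598.8
  H: 0 + 2(173.1) = 346.2
Total out = 1408 mol/min; y_F = 405.6 / 1408 = 0.2881.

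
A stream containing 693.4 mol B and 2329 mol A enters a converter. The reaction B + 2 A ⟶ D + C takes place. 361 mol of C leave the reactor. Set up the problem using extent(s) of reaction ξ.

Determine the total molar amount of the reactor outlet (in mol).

For C: n = n₀ + 1ξ → 361 = 0 + 1ξ, giving ξ = 361 mol.
Outlet amounts (n = n₀ + ν ξ):
  B: 693.4 − 1(361) = 332.4
  A: 2329 − 2(361) = 1607
  D: 0 + 1(361) = 361
  C: 0 + 1(361) = 361
Total out = 332.4 + 1607 + 361 + 361 = 2661 mol.

2660 mol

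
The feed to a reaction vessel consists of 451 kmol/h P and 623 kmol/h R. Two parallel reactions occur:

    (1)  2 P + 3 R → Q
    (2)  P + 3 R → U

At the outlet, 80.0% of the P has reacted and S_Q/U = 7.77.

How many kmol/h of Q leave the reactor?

169 kmol/h

Conversion of P: P consumed = 0.8 × 451 = 360.8 kmol/h = 2ξ₁ + 1ξ₂.
Selectivity: 1ξ₁ / (1ξ₂) = 7.77 → ξ₁ = 7.77 ξ₂.
Substitute: (2·7.77 + 1) ξ₂ = 360.8 → ξ₂ = 21.81 kmol/h, ξ₁ = 169.5 kmol/h.
Outlet amounts (n = n₀ + Σ ν·ξ):
  P: 451 − 2(169.5) − 1(21.81) = 90.2
  R: 623 − 3(169.5) − 3(21.81) = 49.08
  Q: 0 + 1(169.5) = 169.5
  U: 0 + 1(21.81) = 21.81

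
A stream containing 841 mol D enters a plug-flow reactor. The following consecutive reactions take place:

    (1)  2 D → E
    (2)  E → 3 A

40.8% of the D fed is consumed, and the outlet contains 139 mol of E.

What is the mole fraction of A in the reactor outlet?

Conversion of D: D consumed = 2ξ₁ = 0.408 × 841 → ξ₁ = 171.6 mol.
E balance: n_E = 0 + 1ξ₁ − 1ξ₂ = 139 → ξ₂ = (1·171.6 − 139)/1 = 32.56 mol.
Outlet amounts (n = n₀ + Σ ν·ξ):
  D: 841 − 2(171.6) = 497.9
  E: 0 + 1(171.6) − 1(32.56) = 139
  A: 0 + 3(32.56) = 97.69
Total out = 734.6 mol; y_A = 97.69 / 734.6 = 0.133.

0.133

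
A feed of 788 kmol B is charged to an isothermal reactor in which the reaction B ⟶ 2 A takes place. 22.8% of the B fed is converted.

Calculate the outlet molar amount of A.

B reacted = 0.228 × 788 = 179.7 kmol; ν_B = −1, so ξ = 179.7/1 = 179.7 kmol.
Outlet amounts (n = n₀ + ν ξ):
  B: 788 − 1(179.7) = 608.3
  A: 0 + 2(179.7) = 359.3

359 kmol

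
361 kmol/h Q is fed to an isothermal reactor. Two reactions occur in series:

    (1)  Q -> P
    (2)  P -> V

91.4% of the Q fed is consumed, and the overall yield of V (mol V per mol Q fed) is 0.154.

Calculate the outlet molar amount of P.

274 kmol/h

Conversion of Q: Q consumed = 1ξ₁ = 0.914 × 361 → ξ₁ = 330 kmol/h.
Yield of V: 1ξ₂ / 361 = 0.154 → ξ₂ = 55.59 kmol/h.
Outlet amounts (n = n₀ + Σ ν·ξ):
  Q: 361 − 1(330) = 31.05
  P: 0 + 1(330) − 1(55.59) = 274.4
  V: 0 + 1(55.59) = 55.59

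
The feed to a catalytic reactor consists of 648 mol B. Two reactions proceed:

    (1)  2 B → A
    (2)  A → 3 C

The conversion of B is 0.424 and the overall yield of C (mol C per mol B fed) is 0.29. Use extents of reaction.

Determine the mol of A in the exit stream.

74.7 mol

Conversion of B: B consumed = 2ξ₁ = 0.424 × 648 → ξ₁ = 137.4 mol.
Yield of C: 3ξ₂ / 648 = 0.29 → ξ₂ = 62.64 mol.
Outlet amounts (n = n₀ + Σ ν·ξ):
  B: 648 − 2(137.4) = 373.2
  A: 0 + 1(137.4) − 1(62.64) = 74.74
  C: 0 + 3(62.64) = 187.9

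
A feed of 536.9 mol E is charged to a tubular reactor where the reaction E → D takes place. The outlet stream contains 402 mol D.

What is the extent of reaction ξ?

For D: n = n₀ + 1ξ → 402 = 0 + 1ξ, giving ξ = 402 mol.
Outlet amounts (n = n₀ + ν ξ):
  E: 536.9 − 1(402) = 134.9
  D: 0 + 1(402) = 402

ξ = 402 mol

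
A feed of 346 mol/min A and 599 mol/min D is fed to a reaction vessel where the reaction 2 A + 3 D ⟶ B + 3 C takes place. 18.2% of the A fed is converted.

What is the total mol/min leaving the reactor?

A reacted = 0.182 × 346 = 62.97 mol/min; ν_A = −2, so ξ = 62.97/2 = 31.49 mol/min.
Outlet amounts (n = n₀ + ν ξ):
  A: 346 − 2(31.49) = 283
  D: 599 − 3(31.49) = 504.5
  B: 0 + 1(31.49) = 31.49
  C: 0 + 3(31.49) = 94.46
Total out = 283 + 504.5 + 31.49 + 94.46 = 913.5 mol/min.

914 mol/min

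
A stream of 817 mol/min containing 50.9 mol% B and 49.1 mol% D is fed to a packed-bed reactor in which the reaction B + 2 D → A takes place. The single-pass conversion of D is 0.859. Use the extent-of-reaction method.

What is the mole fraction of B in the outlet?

D reacted = 0.859 × 401.1 = 344.6 mol/min; ν_D = −2, so ξ = 344.6/2 = 172.3 mol/min.
Outlet amounts (n = n₀ + ν ξ):
  B: 415.9 − 1(172.3) = 243.6
  D: 401.1 − 2(172.3) = 56.56
  A: 0 + 1(172.3) = 172.3
Total out = 472.4 mol/min; y_B = 243.6 / 472.4 = 0.5156.

0.516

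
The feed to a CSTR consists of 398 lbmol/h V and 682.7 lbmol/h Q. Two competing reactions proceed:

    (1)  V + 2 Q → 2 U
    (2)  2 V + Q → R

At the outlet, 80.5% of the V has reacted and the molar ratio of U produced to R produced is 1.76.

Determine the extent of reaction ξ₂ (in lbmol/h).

ξ₂ = 111 lbmol/h

Conversion of V: V consumed = 0.805 × 398 = 320.4 lbmol/h = 1ξ₁ + 2ξ₂.
Selectivity: 2ξ₁ / (1ξ₂) = 1.76 → ξ₁ = 0.88 ξ₂.
Substitute: (1·0.88 + 2) ξ₂ = 320.4 → ξ₂ = 111.2 lbmol/h, ξ₁ = 97.9 lbmol/h.
Outlet amounts (n = n₀ + Σ ν·ξ):
  V: 398 − 1(97.9) − 2(111.2) = 77.61
  Q: 682.7 − 2(97.9) − 1(111.2) = 375.7
  U: 0 + 2(97.9) = 195.8
  R: 0 + 1(111.2) = 111.2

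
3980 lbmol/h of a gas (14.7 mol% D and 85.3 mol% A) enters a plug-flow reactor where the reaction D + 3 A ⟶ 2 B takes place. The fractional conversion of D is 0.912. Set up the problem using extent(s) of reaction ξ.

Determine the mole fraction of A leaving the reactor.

D reacted = 0.912 × 585.1 = 533.6 lbmol/h; ν_D = −1, so ξ = 533.6/1 = 533.6 lbmol/h.
Outlet amounts (n = n₀ + ν ξ):
  D: 585.1 − 1(533.6) = 51.49
  A: 3395 − 3(533.6) = 1794
  B: 0 + 2(533.6) = 1067
Total out = 2913 lbmol/h; y_A = 1794 / 2913 = 0.616.

0.616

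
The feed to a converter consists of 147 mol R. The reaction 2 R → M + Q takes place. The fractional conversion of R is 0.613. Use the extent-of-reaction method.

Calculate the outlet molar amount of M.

45.1 mol

R reacted = 0.613 × 147 = 90.11 mol; ν_R = −2, so ξ = 90.11/2 = 45.06 mol.
Outlet amounts (n = n₀ + ν ξ):
  R: 147 − 2(45.06) = 56.89
  M: 0 + 1(45.06) = 45.06
  Q: 0 + 1(45.06) = 45.06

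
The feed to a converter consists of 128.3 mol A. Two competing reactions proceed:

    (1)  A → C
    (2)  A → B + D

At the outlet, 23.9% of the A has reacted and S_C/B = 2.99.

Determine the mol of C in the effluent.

Conversion of A: A consumed = 0.239 × 128.3 = 30.66 mol = 1ξ₁ + 1ξ₂.
Selectivity: 1ξ₁ / (1ξ₂) = 2.99 → ξ₁ = 2.99 ξ₂.
Substitute: (1·2.99 + 1) ξ₂ = 30.66 → ξ₂ = 7.685 mol, ξ₁ = 22.98 mol.
Outlet amounts (n = n₀ + Σ ν·ξ):
  A: 128.3 − 1(22.98) − 1(7.685) = 97.64
  C: 0 + 1(22.98) = 22.98
  B: 0 + 1(7.685) = 7.685
  D: 0 + 1(7.685) = 7.685

23 mol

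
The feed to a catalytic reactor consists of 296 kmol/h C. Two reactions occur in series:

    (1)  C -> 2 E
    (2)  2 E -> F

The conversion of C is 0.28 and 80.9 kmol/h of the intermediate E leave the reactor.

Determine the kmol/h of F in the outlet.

Conversion of C: C consumed = 1ξ₁ = 0.28 × 296 → ξ₁ = 82.88 kmol/h.
E balance: n_E = 0 + 2ξ₁ − 2ξ₂ = 80.9 → ξ₂ = (2·82.88 − 80.9)/2 = 42.43 kmol/h.
Outlet amounts (n = n₀ + Σ ν·ξ):
  C: 296 − 1(82.88) = 213.1
  E: 0 + 2(82.88) − 2(42.43) = 80.9
  F: 0 + 1(42.43) = 42.43

42.4 kmol/h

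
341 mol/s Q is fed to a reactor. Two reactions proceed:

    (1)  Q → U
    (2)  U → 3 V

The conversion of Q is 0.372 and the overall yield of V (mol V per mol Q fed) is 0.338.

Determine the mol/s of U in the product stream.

Conversion of Q: Q consumed = 1ξ₁ = 0.372 × 341 → ξ₁ = 126.9 mol/s.
Yield of V: 3ξ₂ / 341 = 0.338 → ξ₂ = 38.42 mol/s.
Outlet amounts (n = n₀ + Σ ν·ξ):
  Q: 341 − 1(126.9) = 214.1
  U: 0 + 1(126.9) − 1(38.42) = 88.43
  V: 0 + 3(38.42) = 115.3

88.4 mol/s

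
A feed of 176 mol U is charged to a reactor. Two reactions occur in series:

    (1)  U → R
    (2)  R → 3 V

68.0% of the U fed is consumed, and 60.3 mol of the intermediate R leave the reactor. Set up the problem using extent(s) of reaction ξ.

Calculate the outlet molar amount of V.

178 mol

Conversion of U: U consumed = 1ξ₁ = 0.68 × 176 → ξ₁ = 119.7 mol.
R balance: n_R = 0 + 1ξ₁ − 1ξ₂ = 60.3 → ξ₂ = (1·119.7 − 60.3)/1 = 59.38 mol.
Outlet amounts (n = n₀ + Σ ν·ξ):
  U: 176 − 1(119.7) = 56.32
  R: 0 + 1(119.7) − 1(59.38) = 60.3
  V: 0 + 3(59.38) = 178.1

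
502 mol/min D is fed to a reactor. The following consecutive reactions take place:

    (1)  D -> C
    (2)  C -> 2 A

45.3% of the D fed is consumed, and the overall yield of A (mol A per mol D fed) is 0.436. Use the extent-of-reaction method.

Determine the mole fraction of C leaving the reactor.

Conversion of D: D consumed = 1ξ₁ = 0.453 × 502 → ξ₁ = 227.4 mol/min.
Yield of A: 2ξ₂ / 502 = 0.436 → ξ₂ = 109.4 mol/min.
Outlet amounts (n = n₀ + Σ ν·ξ):
  D: 502 − 1(227.4) = 274.6
  C: 0 + 1(227.4) − 1(109.4) = 118
  A: 0 + 2(109.4) = 218.9
Total out = 611.4 mol/min; y_C = 118 / 611.4 = 0.1929.

0.193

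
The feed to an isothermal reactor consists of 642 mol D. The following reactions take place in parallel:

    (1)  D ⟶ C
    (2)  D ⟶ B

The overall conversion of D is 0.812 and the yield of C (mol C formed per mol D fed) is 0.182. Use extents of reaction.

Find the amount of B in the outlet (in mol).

404 mol

Yield of C: 1ξ₁ / 642 = 0.182 → ξ₁ = 116.8 mol.
Conversion of D: 1ξ₁ + 1ξ₂ = 0.812 × 642 = 521.3 → ξ₂ = 404.5 mol.
Outlet amounts (n = n₀ + Σ ν·ξ):
  D: 642 − 1(116.8) − 1(404.5) = 120.7
  C: 0 + 1(116.8) = 116.8
  B: 0 + 1(404.5) = 404.5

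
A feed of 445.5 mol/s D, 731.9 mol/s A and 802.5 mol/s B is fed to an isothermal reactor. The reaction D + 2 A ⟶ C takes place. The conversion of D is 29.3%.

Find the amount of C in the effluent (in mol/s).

D reacted = 0.293 × 445.5 = 130.5 mol/s; ν_D = −1, so ξ = 130.5/1 = 130.5 mol/s.
Outlet amounts (n = n₀ + ν ξ):
  D: 445.5 − 1(130.5) = 315
  A: 731.9 − 2(130.5) = 470.8
  C: 0 + 1(130.5) = 130.5
  B: 802.5 (inert)

131 mol/s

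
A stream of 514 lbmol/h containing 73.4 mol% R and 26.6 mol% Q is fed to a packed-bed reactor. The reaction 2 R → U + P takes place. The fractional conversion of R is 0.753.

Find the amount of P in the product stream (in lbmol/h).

R reacted = 0.753 × 377.3 = 284.1 lbmol/h; ν_R = −2, so ξ = 284.1/2 = 142 lbmol/h.
Outlet amounts (n = n₀ + ν ξ):
  R: 377.3 − 2(142) = 93.19
  U: 0 + 1(142) = 142
  P: 0 + 1(142) = 142
  Q: 136.7 (inert)

142 lbmol/h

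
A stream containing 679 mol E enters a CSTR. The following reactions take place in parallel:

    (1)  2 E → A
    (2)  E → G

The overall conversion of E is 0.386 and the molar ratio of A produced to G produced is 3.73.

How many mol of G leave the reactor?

Conversion of E: E consumed = 0.386 × 679 = 262.1 mol = 2ξ₁ + 1ξ₂.
Selectivity: 1ξ₁ / (1ξ₂) = 3.73 → ξ₁ = 3.73 ξ₂.
Substitute: (2·3.73 + 1) ξ₂ = 262.1 → ξ₂ = 30.98 mol, ξ₁ = 115.6 mol.
Outlet amounts (n = n₀ + Σ ν·ξ):
  E: 679 − 2(115.6) − 1(30.98) = 416.9
  A: 0 + 1(115.6) = 115.6
  G: 0 + 1(30.98) = 30.98

31 mol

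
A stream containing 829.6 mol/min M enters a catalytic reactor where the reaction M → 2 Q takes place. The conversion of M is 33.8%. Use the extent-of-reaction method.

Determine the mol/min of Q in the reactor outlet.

561 mol/min

M reacted = 0.338 × 829.6 = 280.4 mol/min; ν_M = −1, so ξ = 280.4/1 = 280.4 mol/min.
Outlet amounts (n = n₀ + ν ξ):
  M: 829.6 − 1(280.4) = 549.2
  Q: 0 + 2(280.4) = 560.8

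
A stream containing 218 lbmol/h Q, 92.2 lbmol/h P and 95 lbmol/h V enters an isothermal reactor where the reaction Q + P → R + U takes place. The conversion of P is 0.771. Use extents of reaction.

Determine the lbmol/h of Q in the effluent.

147 lbmol/h

P reacted = 0.771 × 92.2 = 71.09 lbmol/h; ν_P = −1, so ξ = 71.09/1 = 71.09 lbmol/h.
Outlet amounts (n = n₀ + ν ξ):
  Q: 218 − 1(71.09) = 146.9
  P: 92.2 − 1(71.09) = 21.11
  R: 0 + 1(71.09) = 71.09
  U: 0 + 1(71.09) = 71.09
  V: 95 (inert)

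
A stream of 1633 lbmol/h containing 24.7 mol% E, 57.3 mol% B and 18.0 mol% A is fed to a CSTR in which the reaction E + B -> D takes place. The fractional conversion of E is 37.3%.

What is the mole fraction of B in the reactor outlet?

E reacted = 0.373 × 403.4 = 150.4 lbmol/h; ν_E = −1, so ξ = 150.4/1 = 150.4 lbmol/h.
Outlet amounts (n = n₀ + ν ξ):
  E: 403.4 − 1(150.4) = 252.9
  B: 935.7 − 1(150.4) = 785.3
  D: 0 + 1(150.4) = 150.4
  A: 293.9 (inert)
Total out = 1483 lbmol/h; y_B = 785.3 / 1483 = 0.5297.

0.53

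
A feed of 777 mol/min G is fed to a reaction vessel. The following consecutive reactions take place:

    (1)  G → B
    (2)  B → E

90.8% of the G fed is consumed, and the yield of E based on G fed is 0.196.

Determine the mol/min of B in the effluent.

Conversion of G: G consumed = 1ξ₁ = 0.908 × 777 → ξ₁ = 705.5 mol/min.
Yield of E: 1ξ₂ / 777 = 0.196 → ξ₂ = 152.3 mol/min.
Outlet amounts (n = n₀ + Σ ν·ξ):
  G: 777 − 1(705.5) = 71.48
  B: 0 + 1(705.5) − 1(152.3) = 553.2
  E: 0 + 1(152.3) = 152.3

553 mol/min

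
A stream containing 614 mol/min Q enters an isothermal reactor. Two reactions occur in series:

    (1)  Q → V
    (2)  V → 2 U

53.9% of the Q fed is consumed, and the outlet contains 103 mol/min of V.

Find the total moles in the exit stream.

842 mol/min

Conversion of Q: Q consumed = 1ξ₁ = 0.539 × 614 → ξ₁ = 330.9 mol/min.
V balance: n_V = 0 + 1ξ₁ − 1ξ₂ = 103 → ξ₂ = (1·330.9 − 103)/1 = 227.9 mol/min.
Outlet amounts (n = n₀ + Σ ν·ξ):
  Q: 614 − 1(330.9) = 283.1
  V: 0 + 1(330.9) − 1(227.9) = 103
  U: 0 + 2(227.9) = 455.9
Total out = 283.1 + 103 + 455.9 = 841.9 mol/min.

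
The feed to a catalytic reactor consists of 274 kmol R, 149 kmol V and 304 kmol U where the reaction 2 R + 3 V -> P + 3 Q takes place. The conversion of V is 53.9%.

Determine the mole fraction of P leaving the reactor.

0.0382

V reacted = 0.539 × 149 = 80.31 kmol; ν_V = −3, so ξ = 80.31/3 = 26.77 kmol.
Outlet amounts (n = n₀ + ν ξ):
  R: 274 − 2(26.77) = 220.5
  V: 149 − 3(26.77) = 68.69
  P: 0 + 1(26.77) = 26.77
  Q: 0 + 3(26.77) = 80.31
  U: 304 (inert)
Total out = 700.2 kmol; y_P = 26.77 / 700.2 = 0.03823.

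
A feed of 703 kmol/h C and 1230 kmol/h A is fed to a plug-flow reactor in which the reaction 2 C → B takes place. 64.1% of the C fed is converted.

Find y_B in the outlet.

C reacted = 0.641 × 703 = 450.6 kmol/h; ν_C = −2, so ξ = 450.6/2 = 225.3 kmol/h.
Outlet amounts (n = n₀ + ν ξ):
  C: 703 − 2(225.3) = 252.4
  B: 0 + 1(225.3) = 225.3
  A: 1230 (inert)
Total out = 1708 kmol/h; y_B = 225.3 / 1708 = 0.1319.

0.132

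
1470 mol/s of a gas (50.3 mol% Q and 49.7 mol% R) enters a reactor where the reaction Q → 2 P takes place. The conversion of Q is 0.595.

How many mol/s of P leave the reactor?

880 mol/s

Q reacted = 0.595 × 739.4 = 439.9 mol/s; ν_Q = −1, so ξ = 439.9/1 = 439.9 mol/s.
Outlet amounts (n = n₀ + ν ξ):
  Q: 739.4 − 1(439.9) = 299.5
  P: 0 + 2(439.9) = 879.9
  R: 730.6 (inert)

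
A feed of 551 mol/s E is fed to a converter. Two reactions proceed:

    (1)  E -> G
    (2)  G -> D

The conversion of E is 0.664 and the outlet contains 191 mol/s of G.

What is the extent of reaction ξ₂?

Conversion of E: E consumed = 1ξ₁ = 0.664 × 551 → ξ₁ = 365.9 mol/s.
G balance: n_G = 0 + 1ξ₁ − 1ξ₂ = 191 → ξ₂ = (1·365.9 − 191)/1 = 174.9 mol/s.
Outlet amounts (n = n₀ + Σ ν·ξ):
  E: 551 − 1(365.9) = 185.1
  G: 0 + 1(365.9) − 1(174.9) = 191
  D: 0 + 1(174.9) = 174.9

ξ₂ = 175 mol/s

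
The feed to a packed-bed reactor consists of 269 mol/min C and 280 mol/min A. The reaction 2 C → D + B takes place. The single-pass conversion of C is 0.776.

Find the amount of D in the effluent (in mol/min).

C reacted = 0.776 × 269 = 208.7 mol/min; ν_C = −2, so ξ = 208.7/2 = 104.4 mol/min.
Outlet amounts (n = n₀ + ν ξ):
  C: 269 − 2(104.4) = 60.26
  D: 0 + 1(104.4) = 104.4
  B: 0 + 1(104.4) = 104.4
  A: 280 (inert)

104 mol/min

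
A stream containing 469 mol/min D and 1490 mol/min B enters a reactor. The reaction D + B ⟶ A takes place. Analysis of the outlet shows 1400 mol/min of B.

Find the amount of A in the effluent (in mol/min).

90 mol/min

For B: n = n₀ − 1ξ → 1400 = 1490 − 1ξ, giving ξ = 90 mol/min.
Outlet amounts (n = n₀ + ν ξ):
  D: 469 − 1(90) = 379
  B: 1490 − 1(90) = 1400
  A: 0 + 1(90) = 90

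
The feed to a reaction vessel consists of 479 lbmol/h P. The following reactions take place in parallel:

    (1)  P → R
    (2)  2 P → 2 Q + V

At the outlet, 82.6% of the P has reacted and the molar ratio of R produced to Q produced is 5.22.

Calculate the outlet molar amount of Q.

Conversion of P: P consumed = 0.826 × 479 = 395.7 lbmol/h = 1ξ₁ + 2ξ₂.
Selectivity: 1ξ₁ / (2ξ₂) = 5.22 → ξ₁ = 10.44 ξ₂.
Substitute: (1·10.44 + 2) ξ₂ = 395.7 → ξ₂ = 31.8 lbmol/h, ξ₁ = 332 lbmol/h.
Outlet amounts (n = n₀ + Σ ν·ξ):
  P: 479 − 1(332) − 2(31.8) = 83.35
  R: 0 + 1(332) = 332
  Q: 0 + 2(31.8) = 63.61
  V: 0 + 1(31.8) = 31.8

63.6 lbmol/h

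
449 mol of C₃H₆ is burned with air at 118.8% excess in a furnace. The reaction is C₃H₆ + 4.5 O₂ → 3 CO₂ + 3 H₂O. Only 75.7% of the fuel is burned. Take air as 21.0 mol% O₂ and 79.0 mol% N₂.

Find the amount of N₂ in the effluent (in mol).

16600 mol

Stoichiometric O₂ = 4.5 × 449 = 2020 mol; O₂ fed = 2020 × 2.188 = 4421 mol.
N₂ fed = 4421 × 79/21 = 16630 mol.
Fuel reacted = 0.757 × 449 → ξ = 339.9 mol.
Outlet (n = n₀ + ν ξ):
  C₃H₆: 449 − 1(339.9) = 109.1
  O₂: 4421 − 4.5(339.9) = 2891
  N₂: 16630 (inert)
  CO₂: 0 + 3(339.9) = 1020
  H₂O: 0 + 3(339.9) = 1020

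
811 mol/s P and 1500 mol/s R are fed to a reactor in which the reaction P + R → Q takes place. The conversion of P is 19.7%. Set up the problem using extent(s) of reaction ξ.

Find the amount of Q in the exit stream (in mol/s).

P reacted = 0.197 × 811 = 159.8 mol/s; ν_P = −1, so ξ = 159.8/1 = 159.8 mol/s.
Outlet amounts (n = n₀ + ν ξ):
  P: 811 − 1(159.8) = 651.2
  R: 1500 − 1(159.8) = 1340
  Q: 0 + 1(159.8) = 159.8

160 mol/s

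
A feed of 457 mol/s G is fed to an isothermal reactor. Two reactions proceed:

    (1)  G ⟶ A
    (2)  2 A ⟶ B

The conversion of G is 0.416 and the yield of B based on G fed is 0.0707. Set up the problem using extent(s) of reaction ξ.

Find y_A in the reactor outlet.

Conversion of G: G consumed = 1ξ₁ = 0.416 × 457 → ξ₁ = 190.1 mol/s.
Yield of B: 1ξ₂ / 457 = 0.0707 → ξ₂ = 32.31 mol/s.
Outlet amounts (n = n₀ + Σ ν·ξ):
  G: 457 − 1(190.1) = 266.9
  A: 0 + 1(190.1) − 2(32.31) = 125.5
  B: 0 + 1(32.31) = 32.31
Total out = 424.7 mol/s; y_A = 125.5 / 424.7 = 0.2955.

0.295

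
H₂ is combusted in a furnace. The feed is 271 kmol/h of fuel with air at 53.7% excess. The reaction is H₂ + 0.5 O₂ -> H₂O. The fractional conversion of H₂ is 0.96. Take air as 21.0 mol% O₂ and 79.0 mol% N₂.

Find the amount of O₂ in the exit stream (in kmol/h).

Stoichiometric O₂ = 0.5 × 271 = 135.5 kmol/h; O₂ fed = 135.5 × 1.537 = 208.3 kmol/h.
N₂ fed = 208.3 × 79/21 = 783.5 kmol/h.
Fuel reacted = 0.96 × 271 → ξ = 260.2 kmol/h.
Outlet (n = n₀ + ν ξ):
  H₂: 271 − 1(260.2) = 10.84
  O₂: 208.3 − 0.5(260.2) = 78.18
  N₂: 783.5 (inert)
  H₂O: 0 + 1(260.2) = 260.2

78.2 kmol/h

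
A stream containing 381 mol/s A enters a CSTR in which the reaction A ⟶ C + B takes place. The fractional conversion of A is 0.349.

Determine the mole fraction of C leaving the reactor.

A reacted = 0.349 × 381 = 133 mol/s; ν_A = −1, so ξ = 133/1 = 133 mol/s.
Outlet amounts (n = n₀ + ν ξ):
  A: 381 − 1(133) = 248
  C: 0 + 1(133) = 133
  B: 0 + 1(133) = 133
Total out = 514 mol/s; y_C = 133 / 514 = 0.2587.

0.259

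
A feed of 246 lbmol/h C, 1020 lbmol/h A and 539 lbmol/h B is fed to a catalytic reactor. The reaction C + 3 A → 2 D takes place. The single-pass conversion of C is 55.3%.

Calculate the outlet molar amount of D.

272 lbmol/h

C reacted = 0.553 × 246 = 136 lbmol/h; ν_C = −1, so ξ = 136/1 = 136 lbmol/h.
Outlet amounts (n = n₀ + ν ξ):
  C: 246 − 1(136) = 110
  A: 1020 − 3(136) = 611.9
  D: 0 + 2(136) = 272.1
  B: 539 (inert)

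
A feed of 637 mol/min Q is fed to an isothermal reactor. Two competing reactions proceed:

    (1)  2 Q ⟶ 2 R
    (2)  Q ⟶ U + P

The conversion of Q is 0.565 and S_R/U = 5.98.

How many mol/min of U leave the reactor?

51.6 mol/min

Conversion of Q: Q consumed = 0.565 × 637 = 359.9 mol/min = 2ξ₁ + 1ξ₂.
Selectivity: 2ξ₁ / (1ξ₂) = 5.98 → ξ₁ = 2.99 ξ₂.
Substitute: (2·2.99 + 1) ξ₂ = 359.9 → ξ₂ = 51.56 mol/min, ξ₁ = 154.2 mol/min.
Outlet amounts (n = n₀ + Σ ν·ξ):
  Q: 637 − 2(154.2) − 1(51.56) = 277.1
  R: 0 + 2(154.2) = 308.3
  U: 0 + 1(51.56) = 51.56
  P: 0 + 1(51.56) = 51.56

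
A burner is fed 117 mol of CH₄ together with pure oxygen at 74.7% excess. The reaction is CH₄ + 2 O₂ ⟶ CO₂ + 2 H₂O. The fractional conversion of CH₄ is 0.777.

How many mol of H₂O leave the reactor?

Stoichiometric O₂ = 2 × 117 = 234 mol; O₂ fed = 234 × 1.747 = 408.8 mol.
Fuel reacted = 0.777 × 117 → ξ = 90.91 mol.
Outlet (n = n₀ + ν ξ):
  CH₄: 117 − 1(90.91) = 26.09
  O₂: 408.8 − 2(90.91) = 227
  CO₂: 0 + 1(90.91) = 90.91
  H₂O: 0 + 2(90.91) = 181.8

182 mol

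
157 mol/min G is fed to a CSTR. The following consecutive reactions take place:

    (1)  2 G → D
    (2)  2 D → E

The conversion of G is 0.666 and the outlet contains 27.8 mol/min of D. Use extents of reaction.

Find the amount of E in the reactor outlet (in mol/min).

Conversion of G: G consumed = 2ξ₁ = 0.666 × 157 → ξ₁ = 52.28 mol/min.
D balance: n_D = 0 + 1ξ₁ − 2ξ₂ = 27.8 → ξ₂ = (1·52.28 − 27.8)/2 = 12.24 mol/min.
Outlet amounts (n = n₀ + Σ ν·ξ):
  G: 157 − 2(52.28) = 52.44
  D: 0 + 1(52.28) − 2(12.24) = 27.8
  E: 0 + 1(12.24) = 12.24

12.2 mol/min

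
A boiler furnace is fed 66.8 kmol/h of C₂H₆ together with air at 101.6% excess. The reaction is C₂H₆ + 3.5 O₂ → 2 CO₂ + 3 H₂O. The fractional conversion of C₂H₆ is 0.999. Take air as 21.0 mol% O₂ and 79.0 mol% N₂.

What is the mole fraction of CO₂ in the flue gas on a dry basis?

Stoichiometric O₂ = 3.5 × 66.8 = 233.8 kmol/h; O₂ fed = 233.8 × 2.016 = 471.3 kmol/h.
N₂ fed = 471.3 × 79/21 = 1773 kmol/h.
Fuel reacted = 0.999 × 66.8 → ξ = 66.73 kmol/h.
Outlet (n = n₀ + ν ξ):
  C₂H₆: 66.8 − 1(66.73) = 0.0668
  O₂: 471.3 − 3.5(66.73) = 237.8
  N₂: 1773 (inert)
  CO₂: 0 + 2(66.73) = 133.5
  H₂O: 0 + 3(66.73) = 200.2
Dry total = 2144 kmol/h; y_CO₂ (dry) = 133.5 / 2144 = 0.06224.

0.0622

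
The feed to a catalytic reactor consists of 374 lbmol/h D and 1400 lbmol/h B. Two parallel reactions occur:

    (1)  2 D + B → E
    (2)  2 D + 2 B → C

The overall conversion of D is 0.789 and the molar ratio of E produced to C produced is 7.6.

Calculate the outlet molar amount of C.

17.2 lbmol/h

Conversion of D: D consumed = 0.789 × 374 = 295.1 lbmol/h = 2ξ₁ + 2ξ₂.
Selectivity: 1ξ₁ / (1ξ₂) = 7.6 → ξ₁ = 7.6 ξ₂.
Substitute: (2·7.6 + 2) ξ₂ = 295.1 → ξ₂ = 17.16 lbmol/h, ξ₁ = 130.4 lbmol/h.
Outlet amounts (n = n₀ + Σ ν·ξ):
  D: 374 − 2(130.4) − 2(17.16) = 78.91
  B: 1400 − 1(130.4) − 2(17.16) = 1235
  E: 0 + 1(130.4) = 130.4
  C: 0 + 1(17.16) = 17.16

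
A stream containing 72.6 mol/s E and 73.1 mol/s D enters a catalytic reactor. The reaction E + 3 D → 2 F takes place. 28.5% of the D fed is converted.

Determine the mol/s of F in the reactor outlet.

13.9 mol/s

D reacted = 0.285 × 73.1 = 20.83 mol/s; ν_D = −3, so ξ = 20.83/3 = 6.944 mol/s.
Outlet amounts (n = n₀ + ν ξ):
  E: 72.6 − 1(6.944) = 65.66
  D: 73.1 − 3(6.944) = 52.27
  F: 0 + 2(6.944) = 13.89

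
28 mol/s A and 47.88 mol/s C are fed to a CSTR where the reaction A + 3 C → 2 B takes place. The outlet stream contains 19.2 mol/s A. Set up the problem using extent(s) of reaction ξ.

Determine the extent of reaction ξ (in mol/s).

For A: n = n₀ − 1ξ → 19.2 = 28 − 1ξ, giving ξ = 8.8 mol/s.
Outlet amounts (n = n₀ + ν ξ):
  A: 28 − 1(8.8) = 19.2
  C: 47.88 − 3(8.8) = 21.48
  B: 0 + 2(8.8) = 17.6

ξ = 8.8 mol/s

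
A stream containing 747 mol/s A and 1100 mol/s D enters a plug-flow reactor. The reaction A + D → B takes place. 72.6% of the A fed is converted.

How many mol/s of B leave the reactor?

542 mol/s

A reacted = 0.726 × 747 = 542.3 mol/s; ν_A = −1, so ξ = 542.3/1 = 542.3 mol/s.
Outlet amounts (n = n₀ + ν ξ):
  A: 747 − 1(542.3) = 204.7
  D: 1100 − 1(542.3) = 557.7
  B: 0 + 1(542.3) = 542.3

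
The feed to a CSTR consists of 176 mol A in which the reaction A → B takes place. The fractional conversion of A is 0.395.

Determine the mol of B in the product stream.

69.5 mol

A reacted = 0.395 × 176 = 69.52 mol; ν_A = −1, so ξ = 69.52/1 = 69.52 mol.
Outlet amounts (n = n₀ + ν ξ):
  A: 176 − 1(69.52) = 106.5
  B: 0 + 1(69.52) = 69.52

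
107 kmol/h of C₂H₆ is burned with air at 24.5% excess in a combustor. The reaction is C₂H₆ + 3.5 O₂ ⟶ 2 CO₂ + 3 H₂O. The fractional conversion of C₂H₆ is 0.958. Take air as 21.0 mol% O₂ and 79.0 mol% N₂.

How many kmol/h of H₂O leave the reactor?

Stoichiometric O₂ = 3.5 × 107 = 374.5 kmol/h; O₂ fed = 374.5 × 1.245 = 466.3 kmol/h.
N₂ fed = 466.3 × 79/21 = 1754 kmol/h.
Fuel reacted = 0.958 × 107 → ξ = 102.5 kmol/h.
Outlet (n = n₀ + ν ξ):
  C₂H₆: 107 − 1(102.5) = 4.494
  O₂: 466.3 − 3.5(102.5) = 107.5
  N₂: 1754 (inert)
  CO₂: 0 + 2(102.5) = 205
  H₂O: 0 + 3(102.5) = 307.5

308 kmol/h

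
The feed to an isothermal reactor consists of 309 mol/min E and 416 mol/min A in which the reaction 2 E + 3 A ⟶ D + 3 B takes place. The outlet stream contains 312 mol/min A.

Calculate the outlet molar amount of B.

For A: n = n₀ − 3ξ → 312 = 416 − 3ξ, giving ξ = 34.67 mol/min.
Outlet amounts (n = n₀ + ν ξ):
  E: 309 − 2(34.67) = 239.7
  A: 416 − 3(34.67) = 312
  D: 0 + 1(34.67) = 34.67
  B: 0 + 3(34.67) = 104

104 mol/min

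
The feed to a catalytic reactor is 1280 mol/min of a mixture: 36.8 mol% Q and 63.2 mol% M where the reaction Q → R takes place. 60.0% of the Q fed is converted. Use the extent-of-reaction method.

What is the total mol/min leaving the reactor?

Q reacted = 0.6 × 471 = 282.6 mol/min; ν_Q = −1, so ξ = 282.6/1 = 282.6 mol/min.
Outlet amounts (n = n₀ + ν ξ):
  Q: 471 − 1(282.6) = 188.4
  R: 0 + 1(282.6) = 282.6
  M: 809 (inert)
Total out = 188.4 + 282.6 + 809 = 1280 mol/min.

1280 mol/min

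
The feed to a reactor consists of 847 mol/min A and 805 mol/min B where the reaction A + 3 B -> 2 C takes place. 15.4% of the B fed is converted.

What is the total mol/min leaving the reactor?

B reacted = 0.154 × 805 = 124 mol/min; ν_B = −3, so ξ = 124/3 = 41.32 mol/min.
Outlet amounts (n = n₀ + ν ξ):
  A: 847 − 1(41.32) = 805.7
  B: 805 − 3(41.32) = 681
  C: 0 + 2(41.32) = 82.65
Total out = 805.7 + 681 + 82.65 = 1569 mol/min.

1570 mol/min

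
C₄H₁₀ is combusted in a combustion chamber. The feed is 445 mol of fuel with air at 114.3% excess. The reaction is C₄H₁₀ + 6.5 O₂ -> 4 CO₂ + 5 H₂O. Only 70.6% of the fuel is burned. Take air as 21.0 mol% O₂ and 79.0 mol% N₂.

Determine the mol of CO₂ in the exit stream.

Stoichiometric O₂ = 6.5 × 445 = 2892 mol; O₂ fed = 2892 × 2.143 = 6199 mol.
N₂ fed = 6199 × 79/21 = 23320 mol.
Fuel reacted = 0.706 × 445 → ξ = 314.2 mol.
Outlet (n = n₀ + ν ξ):
  C₄H₁₀: 445 − 1(314.2) = 130.8
  O₂: 6199 − 6.5(314.2) = 4157
  N₂: 23320 (inert)
  CO₂: 0 + 4(314.2) = 1257
  H₂O: 0 + 5(314.2) = 1571

1260 mol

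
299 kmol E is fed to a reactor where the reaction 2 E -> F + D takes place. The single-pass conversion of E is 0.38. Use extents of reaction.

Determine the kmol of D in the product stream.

56.8 kmol

E reacted = 0.38 × 299 = 113.6 kmol; ν_E = −2, so ξ = 113.6/2 = 56.81 kmol.
Outlet amounts (n = n₀ + ν ξ):
  E: 299 − 2(56.81) = 185.4
  F: 0 + 1(56.81) = 56.81
  D: 0 + 1(56.81) = 56.81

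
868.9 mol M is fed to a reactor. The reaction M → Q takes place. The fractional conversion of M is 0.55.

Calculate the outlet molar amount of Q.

M reacted = 0.55 × 868.9 = 477.9 mol; ν_M = −1, so ξ = 477.9/1 = 477.9 mol.
Outlet amounts (n = n₀ + ν ξ):
  M: 868.9 − 1(477.9) = 391
  Q: 0 + 1(477.9) = 477.9

478 mol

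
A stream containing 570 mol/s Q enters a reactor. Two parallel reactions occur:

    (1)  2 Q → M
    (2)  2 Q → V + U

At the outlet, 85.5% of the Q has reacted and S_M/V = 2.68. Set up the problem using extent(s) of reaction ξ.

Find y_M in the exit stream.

Conversion of Q: Q consumed = 0.855 × 570 = 487.3 mol/s = 2ξ₁ + 2ξ₂.
Selectivity: 1ξ₁ / (1ξ₂) = 2.68 → ξ₁ = 2.68 ξ₂.
Substitute: (2·2.68 + 2) ξ₂ = 487.3 → ξ₂ = 66.22 mol/s, ξ₁ = 177.5 mol/s.
Outlet amounts (n = n₀ + Σ ν·ξ):
  Q: 570 − 2(177.5) − 2(66.22) = 82.65
  M: 0 + 1(177.5) = 177.5
  V: 0 + 1(66.22) = 66.22
  U: 0 + 1(66.22) = 66.22
Total out = 392.5 mol/s; y_M = 177.5 / 392.5 = 0.4521.

0.452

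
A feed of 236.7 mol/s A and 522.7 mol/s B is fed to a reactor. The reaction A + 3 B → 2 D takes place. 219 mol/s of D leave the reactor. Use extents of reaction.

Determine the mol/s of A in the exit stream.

127 mol/s

For D: n = n₀ + 2ξ → 219 = 0 + 2ξ, giving ξ = 109.5 mol/s.
Outlet amounts (n = n₀ + ν ξ):
  A: 236.7 − 1(109.5) = 127.2
  B: 522.7 − 3(109.5) = 194.2
  D: 0 + 2(109.5) = 219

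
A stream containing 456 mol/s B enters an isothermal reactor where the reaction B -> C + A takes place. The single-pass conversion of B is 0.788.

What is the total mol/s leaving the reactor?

815 mol/s

B reacted = 0.788 × 456 = 359.3 mol/s; ν_B = −1, so ξ = 359.3/1 = 359.3 mol/s.
Outlet amounts (n = n₀ + ν ξ):
  B: 456 − 1(359.3) = 96.67
  C: 0 + 1(359.3) = 359.3
  A: 0 + 1(359.3) = 359.3
Total out = 96.67 + 359.3 + 359.3 = 815.3 mol/s.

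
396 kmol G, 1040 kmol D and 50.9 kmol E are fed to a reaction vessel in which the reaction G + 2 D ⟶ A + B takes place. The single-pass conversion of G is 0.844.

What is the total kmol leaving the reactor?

G reacted = 0.844 × 396 = 334.2 kmol; ν_G = −1, so ξ = 334.2/1 = 334.2 kmol.
Outlet amounts (n = n₀ + ν ξ):
  G: 396 − 1(334.2) = 61.78
  D: 1040 − 2(334.2) = 371.6
  A: 0 + 1(334.2) = 334.2
  B: 0 + 1(334.2) = 334.2
  E: 50.9 (inert)
Total out = 61.78 + 371.6 + 334.2 + 334.2 + 50.9 = 1153 kmol.

1150 kmol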